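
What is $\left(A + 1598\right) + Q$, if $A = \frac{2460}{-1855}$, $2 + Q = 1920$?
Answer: $\frac{1303944}{371} \approx 3514.7$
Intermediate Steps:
$Q = 1918$ ($Q = -2 + 1920 = 1918$)
$A = - \frac{492}{371}$ ($A = 2460 \left(- \frac{1}{1855}\right) = - \frac{492}{371} \approx -1.3261$)
$\left(A + 1598\right) + Q = \left(- \frac{492}{371} + 1598\right) + 1918 = \frac{592366}{371} + 1918 = \frac{1303944}{371}$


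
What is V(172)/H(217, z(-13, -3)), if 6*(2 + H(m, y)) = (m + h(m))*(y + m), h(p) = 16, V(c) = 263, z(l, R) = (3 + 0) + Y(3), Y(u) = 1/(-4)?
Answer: 2104/68253 ≈ 0.030826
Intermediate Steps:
Y(u) = -1/4
z(l, R) = 11/4 (z(l, R) = (3 + 0) - 1/4 = 3 - 1/4 = 11/4)
H(m, y) = -2 + (16 + m)*(m + y)/6 (H(m, y) = -2 + ((m + 16)*(y + m))/6 = -2 + ((16 + m)*(m + y))/6 = -2 + (16 + m)*(m + y)/6)
V(172)/H(217, z(-13, -3)) = 263/(-2 + (1/6)*217**2 + (8/3)*217 + (8/3)*(11/4) + (1/6)*217*(11/4)) = 263/(-2 + (1/6)*47089 + 1736/3 + 22/3 + 2387/24) = 263/(-2 + 47089/6 + 1736/3 + 22/3 + 2387/24) = 263/(68253/8) = 263*(8/68253) = 2104/68253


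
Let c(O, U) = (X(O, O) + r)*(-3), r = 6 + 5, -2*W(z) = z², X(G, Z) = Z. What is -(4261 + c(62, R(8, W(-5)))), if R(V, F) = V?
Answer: -4042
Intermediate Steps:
W(z) = -z²/2
r = 11
c(O, U) = -33 - 3*O (c(O, U) = (O + 11)*(-3) = (11 + O)*(-3) = -33 - 3*O)
-(4261 + c(62, R(8, W(-5)))) = -(4261 + (-33 - 3*62)) = -(4261 + (-33 - 186)) = -(4261 - 219) = -1*4042 = -4042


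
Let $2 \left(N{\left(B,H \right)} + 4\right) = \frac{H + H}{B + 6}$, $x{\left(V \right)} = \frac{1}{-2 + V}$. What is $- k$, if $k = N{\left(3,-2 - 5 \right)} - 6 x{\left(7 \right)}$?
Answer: $\frac{269}{45} \approx 5.9778$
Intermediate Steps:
$N{\left(B,H \right)} = -4 + \frac{H}{6 + B}$ ($N{\left(B,H \right)} = -4 + \frac{\left(H + H\right) \frac{1}{B + 6}}{2} = -4 + \frac{2 H \frac{1}{6 + B}}{2} = -4 + \frac{H}{6 + B}$)
$k = - \frac{269}{45}$ ($k = \frac{-24 - 7 - 12}{6 + 3} - \frac{6}{-2 + 7} = \frac{-24 - 7 - 12}{9} - \frac{6}{5} = \frac{1}{9} \left(-43\right) - \frac{6}{5} = - \frac{43}{9} - \frac{6}{5} = - \frac{269}{45} \approx -5.9778$)
$- k = \left(-1\right) \left(- \frac{269}{45}\right) = \frac{269}{45}$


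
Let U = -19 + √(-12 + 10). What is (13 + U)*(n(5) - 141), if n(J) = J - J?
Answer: 846 - 141*I*√2 ≈ 846.0 - 199.4*I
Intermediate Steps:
n(J) = 0
U = -19 + I*√2 (U = -19 + √(-2) = -19 + I*√2 ≈ -19.0 + 1.4142*I)
(13 + U)*(n(5) - 141) = (13 + (-19 + I*√2))*(0 - 141) = (-6 + I*√2)*(-141) = 846 - 141*I*√2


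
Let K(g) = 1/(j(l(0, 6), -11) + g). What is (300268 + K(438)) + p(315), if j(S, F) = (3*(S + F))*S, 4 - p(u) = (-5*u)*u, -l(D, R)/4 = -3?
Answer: 377492179/474 ≈ 7.9640e+5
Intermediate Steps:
l(D, R) = 12 (l(D, R) = -4*(-3) = 12)
p(u) = 4 + 5*u² (p(u) = 4 - (-5*u)*u = 4 - (-5)*u² = 4 + 5*u²)
j(S, F) = S*(3*F + 3*S) (j(S, F) = (3*(F + S))*S = (3*F + 3*S)*S = S*(3*F + 3*S))
K(g) = 1/(36 + g) (K(g) = 1/(3*12*(-11 + 12) + g) = 1/(3*12*1 + g) = 1/(36 + g))
(300268 + K(438)) + p(315) = (300268 + 1/(36 + 438)) + (4 + 5*315²) = (300268 + 1/474) + (4 + 5*99225) = (300268 + 1/474) + (4 + 496125) = 142327033/474 + 496129 = 377492179/474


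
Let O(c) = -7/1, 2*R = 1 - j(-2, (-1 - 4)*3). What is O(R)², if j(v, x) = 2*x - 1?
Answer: 49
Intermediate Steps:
j(v, x) = -1 + 2*x
R = 16 (R = (1 - (-1 + 2*((-1 - 4)*3)))/2 = (1 - (-1 + 2*(-5*3)))/2 = (1 - (-1 + 2*(-15)))/2 = (1 - (-1 - 30))/2 = (1 - 1*(-31))/2 = (1 + 31)/2 = (½)*32 = 16)
O(c) = -7 (O(c) = -7*1 = -7)
O(R)² = (-7)² = 49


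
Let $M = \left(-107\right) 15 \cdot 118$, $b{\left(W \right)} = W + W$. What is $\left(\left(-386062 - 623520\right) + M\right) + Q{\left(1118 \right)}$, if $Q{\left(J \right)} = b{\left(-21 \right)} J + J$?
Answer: $-1244810$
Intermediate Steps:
$b{\left(W \right)} = 2 W$
$M = -189390$ ($M = \left(-1605\right) 118 = -189390$)
$Q{\left(J \right)} = - 41 J$ ($Q{\left(J \right)} = 2 \left(-21\right) J + J = - 42 J + J = - 41 J$)
$\left(\left(-386062 - 623520\right) + M\right) + Q{\left(1118 \right)} = \left(\left(-386062 - 623520\right) - 189390\right) - 45838 = \left(-1009582 - 189390\right) - 45838 = -1198972 - 45838 = -1244810$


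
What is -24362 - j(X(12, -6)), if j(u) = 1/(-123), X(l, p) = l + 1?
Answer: -2996525/123 ≈ -24362.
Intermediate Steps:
X(l, p) = 1 + l
j(u) = -1/123
-24362 - j(X(12, -6)) = -24362 - 1*(-1/123) = -24362 + 1/123 = -2996525/123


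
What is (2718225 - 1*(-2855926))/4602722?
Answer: 5574151/4602722 ≈ 1.2111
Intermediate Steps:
(2718225 - 1*(-2855926))/4602722 = (2718225 + 2855926)*(1/4602722) = 5574151*(1/4602722) = 5574151/4602722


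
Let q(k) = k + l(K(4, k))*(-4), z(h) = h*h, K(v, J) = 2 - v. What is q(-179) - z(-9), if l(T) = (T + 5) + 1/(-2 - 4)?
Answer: -814/3 ≈ -271.33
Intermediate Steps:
z(h) = h²
l(T) = 29/6 + T (l(T) = (5 + T) + 1/(-6) = (5 + T) - ⅙ = 29/6 + T)
q(k) = -34/3 + k (q(k) = k + (29/6 + (2 - 1*4))*(-4) = k + (29/6 + (2 - 4))*(-4) = k + (29/6 - 2)*(-4) = k + (17/6)*(-4) = k - 34/3 = -34/3 + k)
q(-179) - z(-9) = (-34/3 - 179) - 1*(-9)² = -571/3 - 1*81 = -571/3 - 81 = -814/3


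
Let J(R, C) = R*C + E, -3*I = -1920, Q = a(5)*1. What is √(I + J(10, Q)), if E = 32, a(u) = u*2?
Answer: 2*√193 ≈ 27.785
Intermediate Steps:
a(u) = 2*u
Q = 10 (Q = (2*5)*1 = 10*1 = 10)
I = 640 (I = -⅓*(-1920) = 640)
J(R, C) = 32 + C*R (J(R, C) = R*C + 32 = C*R + 32 = 32 + C*R)
√(I + J(10, Q)) = √(640 + (32 + 10*10)) = √(640 + (32 + 100)) = √(640 + 132) = √772 = 2*√193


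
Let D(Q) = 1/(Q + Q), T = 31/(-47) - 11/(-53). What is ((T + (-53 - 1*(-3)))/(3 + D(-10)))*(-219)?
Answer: 550460880/146969 ≈ 3745.4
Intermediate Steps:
T = -1126/2491 (T = 31*(-1/47) - 11*(-1/53) = -31/47 + 11/53 = -1126/2491 ≈ -0.45203)
D(Q) = 1/(2*Q)
((T + (-53 - 1*(-3)))/(3 + D(-10)))*(-219) = ((-1126/2491 + (-53 - 1*(-3)))/(3 + (1/2)/(-10)))*(-219) = ((-1126/2491 + (-53 + 3))/(3 + (1/2)*(-1/10)))*(-219) = ((-1126/2491 - 50)/(3 - 1/20))*(-219) = -125676/(2491*59/20)*(-219) = -125676/2491*20/59*(-219) = -2513520/146969*(-219) = 550460880/146969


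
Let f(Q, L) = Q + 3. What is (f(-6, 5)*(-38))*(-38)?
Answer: -4332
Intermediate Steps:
f(Q, L) = 3 + Q
(f(-6, 5)*(-38))*(-38) = ((3 - 6)*(-38))*(-38) = -3*(-38)*(-38) = 114*(-38) = -4332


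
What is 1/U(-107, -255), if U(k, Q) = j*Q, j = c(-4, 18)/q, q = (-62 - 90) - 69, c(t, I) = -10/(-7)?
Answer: 91/150 ≈ 0.60667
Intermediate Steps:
c(t, I) = 10/7 (c(t, I) = -10*(-⅐) = 10/7)
q = -221 (q = -152 - 69 = -221)
j = -10/1547 (j = (10/7)/(-221) = (10/7)*(-1/221) = -10/1547 ≈ -0.0064641)
U(k, Q) = -10*Q/1547
1/U(-107, -255) = 1/(-10/1547*(-255)) = 1/(150/91) = 91/150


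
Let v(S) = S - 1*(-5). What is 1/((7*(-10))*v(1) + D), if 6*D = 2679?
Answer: 2/53 ≈ 0.037736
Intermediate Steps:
v(S) = 5 + S (v(S) = S + 5 = 5 + S)
D = 893/2 (D = (⅙)*2679 = 893/2 ≈ 446.50)
1/((7*(-10))*v(1) + D) = 1/((7*(-10))*(5 + 1) + 893/2) = 1/(-70*6 + 893/2) = 1/(-420 + 893/2) = 1/(53/2) = 2/53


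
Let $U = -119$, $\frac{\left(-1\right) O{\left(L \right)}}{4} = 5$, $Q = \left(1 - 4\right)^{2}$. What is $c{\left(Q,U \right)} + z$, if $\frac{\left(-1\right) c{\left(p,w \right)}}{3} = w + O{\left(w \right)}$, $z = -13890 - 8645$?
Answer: $-22118$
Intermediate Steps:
$Q = 9$ ($Q = \left(-3\right)^{2} = 9$)
$O{\left(L \right)} = -20$ ($O{\left(L \right)} = \left(-4\right) 5 = -20$)
$z = -22535$ ($z = -13890 - 8645 = -22535$)
$c{\left(p,w \right)} = 60 - 3 w$ ($c{\left(p,w \right)} = - 3 \left(w - 20\right) = - 3 \left(-20 + w\right) = 60 - 3 w$)
$c{\left(Q,U \right)} + z = \left(60 - -357\right) - 22535 = \left(60 + 357\right) - 22535 = 417 - 22535 = -22118$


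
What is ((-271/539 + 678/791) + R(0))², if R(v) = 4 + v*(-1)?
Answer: 5508409/290521 ≈ 18.960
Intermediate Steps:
R(v) = 4 - v
((-271/539 + 678/791) + R(0))² = ((-271/539 + 678/791) + (4 - 1*0))² = ((-271*1/539 + 678*(1/791)) + (4 + 0))² = ((-271/539 + 6/7) + 4)² = (191/539 + 4)² = (2347/539)² = 5508409/290521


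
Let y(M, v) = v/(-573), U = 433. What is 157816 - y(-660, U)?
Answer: 90429001/573 ≈ 1.5782e+5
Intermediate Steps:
y(M, v) = -v/573 (y(M, v) = v*(-1/573) = -v/573)
157816 - y(-660, U) = 157816 - (-1)*433/573 = 157816 - 1*(-433/573) = 157816 + 433/573 = 90429001/573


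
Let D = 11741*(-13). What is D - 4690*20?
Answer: -246433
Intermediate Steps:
D = -152633
D - 4690*20 = -152633 - 4690*20 = -152633 - 1*93800 = -152633 - 93800 = -246433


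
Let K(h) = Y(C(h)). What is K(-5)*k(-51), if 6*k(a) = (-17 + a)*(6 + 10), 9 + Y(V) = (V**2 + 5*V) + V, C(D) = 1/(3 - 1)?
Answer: 3128/3 ≈ 1042.7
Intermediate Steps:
C(D) = 1/2
Y(V) = -9 + V**2 + 6*V (Y(V) = -9 + ((V**2 + 5*V) + V) = -9 + (V**2 + 6*V) = -9 + V**2 + 6*V)
k(a) = -136/3 + 8*a/3 (k(a) = ((-17 + a)*(6 + 10))/6 = ((-17 + a)*16)/6 = (-272 + 16*a)/6 = -136/3 + 8*a/3)
K(h) = -23/4 (K(h) = -9 + (1/2)**2 + 6*(1/2) = -9 + 1/4 + 3 = -23/4)
K(-5)*k(-51) = -23*(-136/3 + (8/3)*(-51))/4 = -23*(-136/3 - 136)/4 = -23/4*(-544/3) = 3128/3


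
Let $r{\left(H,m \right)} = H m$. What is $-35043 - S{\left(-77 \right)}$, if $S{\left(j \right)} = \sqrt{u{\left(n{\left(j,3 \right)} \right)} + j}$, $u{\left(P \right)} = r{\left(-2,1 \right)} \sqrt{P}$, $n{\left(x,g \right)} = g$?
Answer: $-35043 - i \sqrt{77 + 2 \sqrt{3}} \approx -35043.0 - 8.9702 i$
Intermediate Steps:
$u{\left(P \right)} = - 2 \sqrt{P}$ ($u{\left(P \right)} = \left(-2\right) 1 \sqrt{P} = - 2 \sqrt{P}$)
$S{\left(j \right)} = \sqrt{j - 2 \sqrt{3}}$ ($S{\left(j \right)} = \sqrt{- 2 \sqrt{3} + j} = \sqrt{j - 2 \sqrt{3}}$)
$-35043 - S{\left(-77 \right)} = -35043 - \sqrt{-77 - 2 \sqrt{3}}$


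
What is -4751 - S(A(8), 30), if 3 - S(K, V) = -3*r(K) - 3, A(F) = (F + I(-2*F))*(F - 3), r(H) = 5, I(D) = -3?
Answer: -4772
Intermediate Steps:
A(F) = (-3 + F)² (A(F) = (F - 3)*(F - 3) = (-3 + F)*(-3 + F) = (-3 + F)²)
S(K, V) = 21 (S(K, V) = 3 - (-3*5 - 3) = 3 - (-15 - 3) = 3 - 1*(-18) = 3 + 18 = 21)
-4751 - S(A(8), 30) = -4751 - 1*21 = -4751 - 21 = -4772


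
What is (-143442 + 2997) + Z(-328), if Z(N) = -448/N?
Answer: -5758189/41 ≈ -1.4044e+5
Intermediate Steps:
(-143442 + 2997) + Z(-328) = (-143442 + 2997) - 448/(-328) = -140445 - 448*(-1/328) = -140445 + 56/41 = -5758189/41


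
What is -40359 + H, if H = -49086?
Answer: -89445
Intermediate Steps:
-40359 + H = -40359 - 49086 = -89445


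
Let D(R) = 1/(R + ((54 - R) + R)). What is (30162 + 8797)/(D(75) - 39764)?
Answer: -5025711/5129555 ≈ -0.97976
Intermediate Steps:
D(R) = 1/(54 + R) (D(R) = 1/(R + 54) = 1/(54 + R))
(30162 + 8797)/(D(75) - 39764) = (30162 + 8797)/(1/(54 + 75) - 39764) = 38959/(1/129 - 39764) = 38959/(-5129555/129) = 38959*(-129/5129555) = -5025711/5129555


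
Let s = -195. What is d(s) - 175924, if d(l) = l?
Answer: -176119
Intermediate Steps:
d(s) - 175924 = -195 - 175924 = -176119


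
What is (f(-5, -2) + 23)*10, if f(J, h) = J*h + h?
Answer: 310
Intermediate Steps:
f(J, h) = h + J*h
(f(-5, -2) + 23)*10 = (-2*(1 - 5) + 23)*10 = (-2*(-4) + 23)*10 = (8 + 23)*10 = 31*10 = 310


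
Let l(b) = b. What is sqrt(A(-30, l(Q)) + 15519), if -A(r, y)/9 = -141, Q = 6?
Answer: 2*sqrt(4197) ≈ 129.57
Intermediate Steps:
A(r, y) = 1269 (A(r, y) = -9*(-141) = 1269)
sqrt(A(-30, l(Q)) + 15519) = sqrt(1269 + 15519) = sqrt(16788) = 2*sqrt(4197)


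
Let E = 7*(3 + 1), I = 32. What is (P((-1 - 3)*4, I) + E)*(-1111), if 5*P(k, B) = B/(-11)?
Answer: -152308/5 ≈ -30462.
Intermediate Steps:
P(k, B) = -B/55 (P(k, B) = (B/(-11))/5 = (B*(-1/11))/5 = (-B/11)/5 = -B/55)
E = 28 (E = 7*4 = 28)
(P((-1 - 3)*4, I) + E)*(-1111) = (-1/55*32 + 28)*(-1111) = (-32/55 + 28)*(-1111) = (1508/55)*(-1111) = -152308/5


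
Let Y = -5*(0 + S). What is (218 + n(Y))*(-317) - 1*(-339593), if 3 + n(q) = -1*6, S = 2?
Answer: 273340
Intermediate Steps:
Y = -10 (Y = -5*(0 + 2) = -5*2 = -10)
n(q) = -9 (n(q) = -3 - 1*6 = -3 - 6 = -9)
(218 + n(Y))*(-317) - 1*(-339593) = (218 - 9)*(-317) - 1*(-339593) = 209*(-317) + 339593 = -66253 + 339593 = 273340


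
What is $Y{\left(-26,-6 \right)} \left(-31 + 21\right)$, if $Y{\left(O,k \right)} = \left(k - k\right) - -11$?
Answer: $-110$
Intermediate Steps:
$Y{\left(O,k \right)} = 11$ ($Y{\left(O,k \right)} = 0 + 11 = 11$)
$Y{\left(-26,-6 \right)} \left(-31 + 21\right) = 11 \left(-31 + 21\right) = 11 \left(-10\right) = -110$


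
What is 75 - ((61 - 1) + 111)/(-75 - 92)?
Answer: 12696/167 ≈ 76.024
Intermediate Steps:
75 - ((61 - 1) + 111)/(-75 - 92) = 75 - (60 + 111)/(-167) = 75 - 171*(-1)/167 = 75 - 1*(-171/167) = 75 + 171/167 = 12696/167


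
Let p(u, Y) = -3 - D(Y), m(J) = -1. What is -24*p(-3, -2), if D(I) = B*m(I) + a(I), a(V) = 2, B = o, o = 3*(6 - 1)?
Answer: -240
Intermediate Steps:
o = 15 (o = 3*5 = 15)
B = 15
D(I) = -13 (D(I) = 15*(-1) + 2 = -15 + 2 = -13)
p(u, Y) = 10 (p(u, Y) = -3 - 1*(-13) = -3 + 13 = 10)
-24*p(-3, -2) = -24*10 = -240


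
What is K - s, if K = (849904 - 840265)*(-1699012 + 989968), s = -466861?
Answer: -6834008255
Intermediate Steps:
K = -6834475116 (K = 9639*(-709044) = -6834475116)
K - s = -6834475116 - 1*(-466861) = -6834475116 + 466861 = -6834008255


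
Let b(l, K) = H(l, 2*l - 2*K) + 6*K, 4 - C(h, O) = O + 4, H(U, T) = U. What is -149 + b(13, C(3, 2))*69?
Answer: -80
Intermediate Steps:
C(h, O) = -O (C(h, O) = 4 - (O + 4) = 4 - (4 + O) = 4 + (-4 - O) = -O)
b(l, K) = l + 6*K
-149 + b(13, C(3, 2))*69 = -149 + (13 + 6*(-1*2))*69 = -149 + (13 + 6*(-2))*69 = -149 + (13 - 12)*69 = -149 + 1*69 = -149 + 69 = -80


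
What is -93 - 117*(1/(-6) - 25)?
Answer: 5703/2 ≈ 2851.5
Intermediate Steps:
-93 - 117*(1/(-6) - 25) = -93 - 117*(-⅙ - 25) = -93 - 117*(-151/6) = -93 + 5889/2 = 5703/2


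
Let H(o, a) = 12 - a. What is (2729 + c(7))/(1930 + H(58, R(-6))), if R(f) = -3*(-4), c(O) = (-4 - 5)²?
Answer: 281/193 ≈ 1.4560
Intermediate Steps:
c(O) = 81 (c(O) = (-9)² = 81)
R(f) = 12
(2729 + c(7))/(1930 + H(58, R(-6))) = (2729 + 81)/(1930 + (12 - 1*12)) = 2810/(1930 + (12 - 12)) = 2810/(1930 + 0) = 2810/1930 = 2810*(1/1930) = 281/193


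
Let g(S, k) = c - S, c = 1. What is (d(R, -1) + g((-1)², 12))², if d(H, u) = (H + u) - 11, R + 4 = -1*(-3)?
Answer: 169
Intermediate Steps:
R = -1 (R = -4 - 1*(-3) = -4 + 3 = -1)
d(H, u) = -11 + H + u
g(S, k) = 1 - S
(d(R, -1) + g((-1)², 12))² = ((-11 - 1 - 1) + (1 - 1*(-1)²))² = (-13 + (1 - 1*1))² = (-13 + (1 - 1))² = (-13 + 0)² = (-13)² = 169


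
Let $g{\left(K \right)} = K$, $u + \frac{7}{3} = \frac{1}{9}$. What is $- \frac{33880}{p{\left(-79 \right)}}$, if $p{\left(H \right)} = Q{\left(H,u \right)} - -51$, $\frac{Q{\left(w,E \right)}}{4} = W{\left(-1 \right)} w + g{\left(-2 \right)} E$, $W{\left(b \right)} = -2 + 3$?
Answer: $\frac{60984}{445} \approx 137.04$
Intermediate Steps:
$u = - \frac{20}{9}$ ($u = - \frac{7}{3} + \frac{1}{9} = - \frac{20}{9} \approx -2.2222$)
$W{\left(b \right)} = 1$
$Q{\left(w,E \right)} = - 8 E + 4 w$ ($Q{\left(w,E \right)} = 4 \left(1 w - 2 E\right) = 4 \left(w - 2 E\right) = - 8 E + 4 w$)
$p{\left(H \right)} = \frac{619}{9} + 4 H$ ($p{\left(H \right)} = \left(\left(-8\right) \left(- \frac{20}{9}\right) + 4 H\right) - -51 = \left(\frac{160}{9} + 4 H\right) + 51 = \frac{619}{9} + 4 H$)
$- \frac{33880}{p{\left(-79 \right)}} = - \frac{33880}{\frac{619}{9} + 4 \left(-79\right)} = - \frac{33880}{\frac{619}{9} - 316} = - \frac{33880}{- \frac{2225}{9}} = \left(-33880\right) \left(- \frac{9}{2225}\right) = \frac{60984}{445}$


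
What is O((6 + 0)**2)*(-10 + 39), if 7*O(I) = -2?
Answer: -58/7 ≈ -8.2857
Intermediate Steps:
O(I) = -2/7 (O(I) = (1/7)*(-2) = -2/7)
O((6 + 0)**2)*(-10 + 39) = -2*(-10 + 39)/7 = -2/7*29 = -58/7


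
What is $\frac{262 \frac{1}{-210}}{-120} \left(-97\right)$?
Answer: $- \frac{12707}{12600} \approx -1.0085$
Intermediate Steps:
$\frac{262 \frac{1}{-210}}{-120} \left(-97\right) = 262 \left(- \frac{1}{210}\right) \left(- \frac{1}{120}\right) \left(-97\right) = \left(- \frac{131}{105}\right) \left(- \frac{1}{120}\right) \left(-97\right) = \frac{131}{12600} \left(-97\right) = - \frac{12707}{12600}$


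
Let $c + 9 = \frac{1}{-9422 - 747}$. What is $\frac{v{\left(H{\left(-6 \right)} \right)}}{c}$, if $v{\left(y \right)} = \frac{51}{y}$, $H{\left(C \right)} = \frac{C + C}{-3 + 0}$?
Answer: $- \frac{518619}{366088} \approx -1.4167$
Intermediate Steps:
$H{\left(C \right)} = - \frac{2 C}{3}$ ($H{\left(C \right)} = \frac{2 C}{-3} = 2 C \left(- \frac{1}{3}\right) = - \frac{2 C}{3}$)
$c = - \frac{91522}{10169}$ ($c = -9 + \frac{1}{-9422 - 747} = -9 + \frac{1}{-10169} = -9 - \frac{1}{10169} = - \frac{91522}{10169} \approx -9.0001$)
$\frac{v{\left(H{\left(-6 \right)} \right)}}{c} = \frac{51 \frac{1}{\left(- \frac{2}{3}\right) \left(-6\right)}}{- \frac{91522}{10169}} = \frac{51}{4} \left(- \frac{10169}{91522}\right) = - \frac{518619}{366088}$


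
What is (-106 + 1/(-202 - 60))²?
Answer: 771339529/68644 ≈ 11237.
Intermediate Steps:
(-106 + 1/(-202 - 60))² = (-106 + 1/(-262))² = (-106 - 1/262)² = (-27773/262)² = 771339529/68644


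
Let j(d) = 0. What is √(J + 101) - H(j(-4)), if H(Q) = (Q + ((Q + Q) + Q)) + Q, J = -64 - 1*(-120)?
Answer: √157 ≈ 12.530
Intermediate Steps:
J = 56 (J = -64 + 120 = 56)
H(Q) = 5*Q (H(Q) = (Q + (2*Q + Q)) + Q = (Q + 3*Q) + Q = 4*Q + Q = 5*Q)
√(J + 101) - H(j(-4)) = √(56 + 101) - 5*0 = √157 - 1*0 = √157 + 0 = √157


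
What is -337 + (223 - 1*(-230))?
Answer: 116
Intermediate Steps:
-337 + (223 - 1*(-230)) = -337 + (223 + 230) = -337 + 453 = 116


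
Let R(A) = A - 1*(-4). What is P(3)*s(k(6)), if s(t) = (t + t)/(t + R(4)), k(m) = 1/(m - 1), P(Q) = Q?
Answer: 6/41 ≈ 0.14634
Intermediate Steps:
R(A) = 4 + A (R(A) = A + 4 = 4 + A)
k(m) = 1/(-1 + m)
s(t) = 2*t/(8 + t) (s(t) = (t + t)/(t + (4 + 4)) = (2*t)/(t + 8) = (2*t)/(8 + t) = 2*t/(8 + t))
P(3)*s(k(6)) = 3*(2/((-1 + 6)*(8 + 1/(-1 + 6)))) = 3*(2/(5*(8 + 1/5))) = 3*(2*(⅕)/(8 + ⅕)) = 3*(2*(⅕)/(41/5)) = 3*(2*(⅕)*(5/41)) = 3*(2/41) = 6/41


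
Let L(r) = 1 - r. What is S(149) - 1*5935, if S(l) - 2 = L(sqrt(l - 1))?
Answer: -5932 - 2*sqrt(37) ≈ -5944.2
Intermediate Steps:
S(l) = 3 - sqrt(-1 + l) (S(l) = 2 + (1 - sqrt(l - 1)) = 2 + (1 - sqrt(-1 + l)) = 3 - sqrt(-1 + l))
S(149) - 1*5935 = (3 - sqrt(-1 + 149)) - 1*5935 = (3 - sqrt(148)) - 5935 = (3 - 2*sqrt(37)) - 5935 = -5932 - 2*sqrt(37)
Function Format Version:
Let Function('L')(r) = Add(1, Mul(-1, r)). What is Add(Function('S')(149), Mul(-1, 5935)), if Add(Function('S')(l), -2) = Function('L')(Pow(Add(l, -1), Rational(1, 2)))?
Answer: Add(-5932, Mul(-2, Pow(37, Rational(1, 2)))) ≈ -5944.2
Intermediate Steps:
Function('S')(l) = Add(3, Mul(-1, Pow(Add(-1, l), Rational(1, 2)))) (Function('S')(l) = Add(2, Add(1, Mul(-1, Pow(Add(l, -1), Rational(1, 2))))) = Add(2, Add(1, Mul(-1, Pow(Add(-1, l), Rational(1, 2))))) = Add(3, Mul(-1, Pow(Add(-1, l), Rational(1, 2)))))
Add(Function('S')(149), Mul(-1, 5935)) = Add(Add(3, Mul(-1, Pow(Add(-1, 149), Rational(1, 2)))), Mul(-1, 5935)) = Add(Add(3, Mul(-1, Pow(148, Rational(1, 2)))), -5935) = Add(Add(3, Mul(-1, Mul(2, Pow(37, Rational(1, 2))))), -5935) = Add(Add(3, Mul(-2, Pow(37, Rational(1, 2)))), -5935) = Add(-5932, Mul(-2, Pow(37, Rational(1, 2))))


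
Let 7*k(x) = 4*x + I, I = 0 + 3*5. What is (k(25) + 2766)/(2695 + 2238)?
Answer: 19477/34531 ≈ 0.56404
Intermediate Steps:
I = 15 (I = 0 + 15 = 15)
k(x) = 15/7 + 4*x/7 (k(x) = (4*x + 15)/7 = (15 + 4*x)/7 = 15/7 + 4*x/7)
(k(25) + 2766)/(2695 + 2238) = ((15/7 + (4/7)*25) + 2766)/(2695 + 2238) = ((15/7 + 100/7) + 2766)/4933 = (115/7 + 2766)*(1/4933) = (19477/7)*(1/4933) = 19477/34531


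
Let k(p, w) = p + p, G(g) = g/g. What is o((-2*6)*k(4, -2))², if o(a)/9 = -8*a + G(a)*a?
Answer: 36578304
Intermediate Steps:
G(g) = 1
k(p, w) = 2*p
o(a) = -63*a (o(a) = 9*(-8*a + 1*a) = 9*(-8*a + a) = 9*(-7*a) = -63*a)
o((-2*6)*k(4, -2))² = (-63*(-2*6)*2*4)² = (-(-756)*8)² = (-63*(-96))² = 6048² = 36578304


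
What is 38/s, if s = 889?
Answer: 38/889 ≈ 0.042745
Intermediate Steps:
38/s = 38/889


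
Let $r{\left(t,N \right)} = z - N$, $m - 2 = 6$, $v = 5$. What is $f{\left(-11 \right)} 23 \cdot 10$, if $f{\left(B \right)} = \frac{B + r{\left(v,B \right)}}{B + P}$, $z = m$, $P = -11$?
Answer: $- \frac{920}{11} \approx -83.636$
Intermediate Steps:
$m = 8$ ($m = 2 + 6 = 8$)
$z = 8$
$r{\left(t,N \right)} = 8 - N$
$f{\left(B \right)} = \frac{8}{-11 + B}$ ($f{\left(B \right)} = \frac{B - \left(-8 + B\right)}{B - 11} = \frac{8}{-11 + B}$)
$f{\left(-11 \right)} 23 \cdot 10 = \frac{8}{-11 - 11} \cdot 23 \cdot 10 = \frac{8}{-22} \cdot 230 = 8 \left(- \frac{1}{22}\right) 230 = \left(- \frac{4}{11}\right) 230 = - \frac{920}{11}$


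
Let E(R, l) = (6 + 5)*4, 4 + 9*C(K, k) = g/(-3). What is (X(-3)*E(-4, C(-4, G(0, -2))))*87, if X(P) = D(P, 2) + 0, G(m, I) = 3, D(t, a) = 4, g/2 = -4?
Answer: 15312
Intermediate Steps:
g = -8 (g = 2*(-4) = -8)
C(K, k) = -4/27 (C(K, k) = -4/9 + (-8/(-3))/9 = -4/9 + (-8*(-⅓))/9 = -4/9 + (⅑)*(8/3) = -4/9 + 8/27 = -4/27)
E(R, l) = 44 (E(R, l) = 11*4 = 44)
X(P) = 4 (X(P) = 4 + 0 = 4)
(X(-3)*E(-4, C(-4, G(0, -2))))*87 = (4*44)*87 = 176*87 = 15312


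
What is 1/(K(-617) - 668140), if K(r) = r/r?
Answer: -1/668139 ≈ -1.4967e-6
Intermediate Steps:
K(r) = 1
1/(K(-617) - 668140) = 1/(1 - 668140) = 1/(-668139) = -1/668139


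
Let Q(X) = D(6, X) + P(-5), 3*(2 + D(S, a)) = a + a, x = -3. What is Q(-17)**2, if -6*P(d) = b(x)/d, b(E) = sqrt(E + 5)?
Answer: (400 - sqrt(2))**2/900 ≈ 176.52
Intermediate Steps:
D(S, a) = -2 + 2*a/3 (D(S, a) = -2 + (a + a)/3 = -2 + (2*a)/3 = -2 + 2*a/3)
b(E) = sqrt(5 + E)
P(d) = -sqrt(2)/(6*d) (P(d) = -sqrt(5 - 3)/(6*d) = -sqrt(2)/(6*d))
Q(X) = -2 + sqrt(2)/30 + 2*X/3 (Q(X) = (-2 + 2*X/3) - 1/6*sqrt(2)/(-5) = (-2 + 2*X/3) - 1/6*sqrt(2)*(-1/5) = (-2 + 2*X/3) + sqrt(2)/30 = -2 + sqrt(2)/30 + 2*X/3)
Q(-17)**2 = (-2 + sqrt(2)/30 + (2/3)*(-17))**2 = (-2 + sqrt(2)/30 - 34/3)**2 = (-40/3 + sqrt(2)/30)**2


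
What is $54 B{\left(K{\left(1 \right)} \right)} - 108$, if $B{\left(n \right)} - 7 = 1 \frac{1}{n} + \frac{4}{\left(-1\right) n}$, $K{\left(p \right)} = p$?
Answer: $108$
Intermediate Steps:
$B{\left(n \right)} = 7 - \frac{3}{n}$ ($B{\left(n \right)} = 7 + \left(1 \frac{1}{n} + \frac{4}{\left(-1\right) n}\right) = 7 + \left(\frac{1}{n} + 4 \left(- \frac{1}{n}\right)\right) = 7 + \left(\frac{1}{n} - \frac{4}{n}\right) = 7 - \frac{3}{n}$)
$54 B{\left(K{\left(1 \right)} \right)} - 108 = 54 \left(7 - \frac{3}{1}\right) - 108 = 54 \left(7 - 3\right) - 108 = 54 \cdot 4 - 108 = 216 - 108 = 108$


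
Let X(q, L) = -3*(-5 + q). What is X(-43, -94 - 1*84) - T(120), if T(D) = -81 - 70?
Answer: 295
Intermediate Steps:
X(q, L) = 15 - 3*q
T(D) = -151
X(-43, -94 - 1*84) - T(120) = (15 - 3*(-43)) - 1*(-151) = (15 + 129) + 151 = 144 + 151 = 295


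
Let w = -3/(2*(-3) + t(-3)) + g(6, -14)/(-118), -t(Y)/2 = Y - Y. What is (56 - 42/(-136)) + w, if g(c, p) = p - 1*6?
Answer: 228597/4012 ≈ 56.978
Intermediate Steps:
g(c, p) = -6 + p (g(c, p) = p - 6 = -6 + p)
t(Y) = 0 (t(Y) = -2*(Y - Y) = -2*0 = 0)
w = 79/118 (w = -3/(2*(-3) + 0) + (-6 - 14)/(-118) = -3/(-6 + 0) - 20*(-1/118) = -3/(-6) + 10/59 = -3*(-⅙) + 10/59 = ½ + 10/59 = 79/118 ≈ 0.66949)
(56 - 42/(-136)) + w = (56 - 42/(-136)) + 79/118 = (56 - 42*(-1/136)) + 79/118 = (56 + 21/68) + 79/118 = 3829/68 + 79/118 = 228597/4012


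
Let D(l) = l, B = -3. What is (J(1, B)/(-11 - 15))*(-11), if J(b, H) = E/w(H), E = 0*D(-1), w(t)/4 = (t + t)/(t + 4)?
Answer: 0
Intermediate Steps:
w(t) = 8*t/(4 + t) (w(t) = 4*((t + t)/(t + 4)) = 4*((2*t)/(4 + t)) = 4*(2*t/(4 + t)) = 8*t/(4 + t))
E = 0 (E = 0*(-1) = 0)
J(b, H) = 0 (J(b, H) = 0/((8*H/(4 + H))) = 0*((4 + H)/(8*H)) = 0)
(J(1, B)/(-11 - 15))*(-11) = (0/(-11 - 15))*(-11) = (0/(-26))*(-11) = -1/26*0*(-11) = 0*(-11) = 0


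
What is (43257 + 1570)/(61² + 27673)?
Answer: 44827/31394 ≈ 1.4279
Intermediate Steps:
(43257 + 1570)/(61² + 27673) = 44827/(3721 + 27673) = 44827/31394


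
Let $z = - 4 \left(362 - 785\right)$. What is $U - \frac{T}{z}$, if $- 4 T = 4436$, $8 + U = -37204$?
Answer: $- \frac{62961595}{1692} \approx -37211.0$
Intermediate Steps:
$U = -37212$ ($U = -8 - 37204 = -37212$)
$T = -1109$ ($T = \left(- \frac{1}{4}\right) 4436 = -1109$)
$z = 1692$ ($z = - 4 \left(362 - 785\right) = \left(-4\right) \left(-423\right) = 1692$)
$U - \frac{T}{z} = -37212 - - \frac{1109}{1692} = -37212 + \frac{1109}{1692} = - \frac{62961595}{1692}$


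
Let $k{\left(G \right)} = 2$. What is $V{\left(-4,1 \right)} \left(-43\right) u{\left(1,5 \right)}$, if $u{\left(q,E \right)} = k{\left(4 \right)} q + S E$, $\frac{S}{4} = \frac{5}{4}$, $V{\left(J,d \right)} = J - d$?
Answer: $5805$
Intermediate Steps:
$S = 5$ ($S = 4 \cdot \frac{5}{4} = 5$)
$u{\left(q,E \right)} = 2 q + 5 E$
$V{\left(-4,1 \right)} \left(-43\right) u{\left(1,5 \right)} = \left(-4 - 1\right) \left(-43\right) \left(2 \cdot 1 + 5 \cdot 5\right) = \left(-4 - 1\right) \left(-43\right) \left(2 + 25\right) = \left(-5\right) \left(-43\right) 27 = 215 \cdot 27 = 5805$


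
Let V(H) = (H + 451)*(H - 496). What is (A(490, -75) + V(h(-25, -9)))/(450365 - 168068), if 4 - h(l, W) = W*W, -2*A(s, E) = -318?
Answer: -71381/94099 ≈ -0.75857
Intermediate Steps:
A(s, E) = 159 (A(s, E) = -½*(-318) = 159)
h(l, W) = 4 - W² (h(l, W) = 4 - W*W = 4 - W²)
V(H) = (-496 + H)*(451 + H) (V(H) = (451 + H)*(-496 + H) = (-496 + H)*(451 + H))
(A(490, -75) + V(h(-25, -9)))/(450365 - 168068) = (159 + (-223696 + (4 - 1*(-9)²)² - 45*(4 - 1*(-9)²)))/(450365 - 168068) = (159 + (-223696 + (4 - 1*81)² - 45*(4 - 1*81)))/282297 = (159 + (-223696 + (4 - 81)² - 45*(4 - 81)))*(1/282297) = (159 + (-223696 + (-77)² - 45*(-77)))*(1/282297) = (159 + (-223696 + 5929 + 3465))*(1/282297) = (159 - 214302)*(1/282297) = -214143*1/282297 = -71381/94099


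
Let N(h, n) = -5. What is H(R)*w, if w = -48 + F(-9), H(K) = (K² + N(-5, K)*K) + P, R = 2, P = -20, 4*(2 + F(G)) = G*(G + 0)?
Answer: 1547/2 ≈ 773.50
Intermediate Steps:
F(G) = -2 + G²/4 (F(G) = -2 + (G*(G + 0))/4 = -2 + (G*G)/4 = -2 + G²/4)
H(K) = -20 + K² - 5*K (H(K) = (K² - 5*K) - 20 = -20 + K² - 5*K)
w = -119/4 (w = -48 + (-2 + (¼)*(-9)²) = -48 + (-2 + (¼)*81) = -48 + (-2 + 81/4) = -48 + 73/4 = -119/4 ≈ -29.750)
H(R)*w = (-20 + 2² - 5*2)*(-119/4) = (-20 + 4 - 10)*(-119/4) = -26*(-119/4) = 1547/2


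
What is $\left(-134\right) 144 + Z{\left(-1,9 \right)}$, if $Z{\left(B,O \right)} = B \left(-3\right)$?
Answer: $-19293$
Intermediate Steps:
$Z{\left(B,O \right)} = - 3 B$
$\left(-134\right) 144 + Z{\left(-1,9 \right)} = \left(-134\right) 144 - -3 = -19296 + 3 = -19293$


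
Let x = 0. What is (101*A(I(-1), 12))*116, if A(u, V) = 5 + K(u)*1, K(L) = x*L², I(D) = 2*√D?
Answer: 58580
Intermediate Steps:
K(L) = 0 (K(L) = 0*L² = 0)
A(u, V) = 5 (A(u, V) = 5 + 0*1 = 5 + 0 = 5)
(101*A(I(-1), 12))*116 = (101*5)*116 = 505*116 = 58580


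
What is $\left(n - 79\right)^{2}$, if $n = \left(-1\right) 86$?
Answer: $27225$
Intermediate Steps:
$n = -86$
$\left(n - 79\right)^{2} = \left(-86 - 79\right)^{2} = \left(-165\right)^{2} = 27225$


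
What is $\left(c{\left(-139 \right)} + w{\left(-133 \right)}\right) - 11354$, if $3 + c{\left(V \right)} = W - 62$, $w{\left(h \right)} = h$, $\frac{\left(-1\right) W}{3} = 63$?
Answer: $-11741$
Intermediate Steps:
$W = -189$ ($W = \left(-3\right) 63 = -189$)
$c{\left(V \right)} = -254$ ($c{\left(V \right)} = -3 - 251 = -254$)
$\left(c{\left(-139 \right)} + w{\left(-133 \right)}\right) - 11354 = \left(-254 - 133\right) - 11354 = -387 - 11354 = -11741$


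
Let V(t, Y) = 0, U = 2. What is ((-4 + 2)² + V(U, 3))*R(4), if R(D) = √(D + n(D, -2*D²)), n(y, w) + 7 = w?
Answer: 4*I*√35 ≈ 23.664*I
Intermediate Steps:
n(y, w) = -7 + w
R(D) = √(-7 + D - 2*D²) (R(D) = √(D + (-7 - 2*D²)) = √(-7 + D - 2*D²))
((-4 + 2)² + V(U, 3))*R(4) = ((-4 + 2)² + 0)*√(-7 + 4 - 2*4²) = ((-2)² + 0)*√(-7 + 4 - 2*16) = (4 + 0)*√(-7 + 4 - 32) = 4*√(-35) = 4*(I*√35) = 4*I*√35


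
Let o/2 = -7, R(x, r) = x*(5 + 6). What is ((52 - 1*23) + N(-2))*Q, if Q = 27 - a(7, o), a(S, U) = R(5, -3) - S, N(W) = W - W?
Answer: -609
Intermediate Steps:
R(x, r) = 11*x (R(x, r) = x*11 = 11*x)
o = -14 (o = 2*(-7) = -14)
N(W) = 0
a(S, U) = 55 - S (a(S, U) = 11*5 - S = 55 - S)
Q = -21 (Q = 27 - (55 - 1*7) = 27 - (55 - 7) = 27 - 1*48 = 27 - 48 = -21)
((52 - 1*23) + N(-2))*Q = ((52 - 1*23) + 0)*(-21) = ((52 - 23) + 0)*(-21) = (29 + 0)*(-21) = 29*(-21) = -609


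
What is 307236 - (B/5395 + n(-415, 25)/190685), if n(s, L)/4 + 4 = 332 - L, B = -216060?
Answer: 4863213359124/15826855 ≈ 3.0728e+5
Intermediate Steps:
n(s, L) = 1312 - 4*L (n(s, L) = -16 + 4*(332 - L) = -16 + (1328 - 4*L) = 1312 - 4*L)
307236 - (B/5395 + n(-415, 25)/190685) = 307236 - (-216060/5395 + (1312 - 4*25)/190685) = 307236 - (-216060*1/5395 + (1312 - 100)*(1/190685)) = 307236 - (-3324/83 + 1212*(1/190685)) = 307236 - (-3324/83 + 1212/190685) = 307236 - 1*(-633736344/15826855) = 307236 + 633736344/15826855 = 4863213359124/15826855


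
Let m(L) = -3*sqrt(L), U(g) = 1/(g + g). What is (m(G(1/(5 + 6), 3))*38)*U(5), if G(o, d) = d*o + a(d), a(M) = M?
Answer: -342*sqrt(11)/55 ≈ -20.623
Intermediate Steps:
U(g) = 1/(2*g)
G(o, d) = d + d*o (G(o, d) = d*o + d = d + d*o)
(m(G(1/(5 + 6), 3))*38)*U(5) = (-3*sqrt(3)*sqrt(1 + 1/(5 + 6))*38)*((1/2)/5) = (-3*sqrt(3)*sqrt(1 + 1/11)*38)*((1/2)*(1/5)) = (-3*sqrt(3)*sqrt(1 + 1/11)*38)*(1/10) = (-3*6*sqrt(11)/11*38)*(1/10) = (-18*sqrt(11)/11*38)*(1/10) = -684*sqrt(11)/11*(1/10) = -342*sqrt(11)/55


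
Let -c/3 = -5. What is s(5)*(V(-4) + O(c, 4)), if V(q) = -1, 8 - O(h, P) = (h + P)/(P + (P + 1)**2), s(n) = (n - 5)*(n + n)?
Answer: 0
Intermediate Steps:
c = 15 (c = -3*(-5) = 15)
s(n) = 2*n*(-5 + n) (s(n) = (-5 + n)*(2*n) = 2*n*(-5 + n))
O(h, P) = 8 - (P + h)/(P + (1 + P)**2) (O(h, P) = 8 - (h + P)/(P + (P + 1)**2) = 8 - (P + h)/(P + (1 + P)**2))
s(5)*(V(-4) + O(c, 4)) = (2*5*(-5 + 5))*(-1 + (-1*15 + 7*4 + 8*(1 + 4)**2)/(4 + (1 + 4)**2)) = (2*5*0)*(-1 + (-15 + 28 + 8*5**2)/(4 + 5**2)) = 0*(-1 + (-15 + 28 + 8*25)/(4 + 25)) = 0*(-1 + (-15 + 28 + 200)/29) = 0*(-1 + (1/29)*213) = 0*(-1 + 213/29) = 0*(184/29) = 0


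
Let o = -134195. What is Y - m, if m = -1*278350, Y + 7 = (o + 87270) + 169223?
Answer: 400641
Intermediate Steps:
Y = 122291 (Y = -7 + ((-134195 + 87270) + 169223) = -7 + (-46925 + 169223) = -7 + 122298 = 122291)
m = -278350
Y - m = 122291 - 1*(-278350) = 122291 + 278350 = 400641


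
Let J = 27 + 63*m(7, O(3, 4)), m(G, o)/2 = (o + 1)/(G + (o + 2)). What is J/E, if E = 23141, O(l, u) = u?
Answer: 981/300833 ≈ 0.0032609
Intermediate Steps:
m(G, o) = 2*(1 + o)/(2 + G + o) (m(G, o) = 2*((o + 1)/(G + (o + 2))) = 2*((1 + o)/(G + (2 + o))) = 2*((1 + o)/(2 + G + o)) = 2*(1 + o)/(2 + G + o))
J = 981/13 (J = 27 + 63*(2*(1 + 4)/(2 + 7 + 4)) = 27 + 63*(2*5/13) = 27 + 63*(2*(1/13)*5) = 27 + 63*(10/13) = 27 + 630/13 = 981/13 ≈ 75.462)
J/E = (981/13)/23141 = (981/13)*(1/23141) = 981/300833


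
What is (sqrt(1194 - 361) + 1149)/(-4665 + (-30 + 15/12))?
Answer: -4596/18775 - 28*sqrt(17)/18775 ≈ -0.25094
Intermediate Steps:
(sqrt(1194 - 361) + 1149)/(-4665 + (-30 + 15/12)) = (sqrt(833) + 1149)/(-4665 + (-30 + 15*(1/12))) = (7*sqrt(17) + 1149)/(-4665 + (-30 + 5/4)) = (1149 + 7*sqrt(17))/(-4665 - 115/4) = (1149 + 7*sqrt(17))/(-18775/4) = (1149 + 7*sqrt(17))*(-4/18775) = -4596/18775 - 28*sqrt(17)/18775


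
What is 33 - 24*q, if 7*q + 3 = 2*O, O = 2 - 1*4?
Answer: 57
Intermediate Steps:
O = -2 (O = 2 - 4 = -2)
q = -1 (q = -3/7 + (2*(-2))/7 = -3/7 + (⅐)*(-4) = -3/7 - 4/7 = -1)
33 - 24*q = 33 - 24*(-1) = 33 + 24 = 57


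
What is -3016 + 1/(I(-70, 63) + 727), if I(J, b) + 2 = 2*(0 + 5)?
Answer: -2216759/735 ≈ -3016.0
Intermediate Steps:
I(J, b) = 8 (I(J, b) = -2 + 2*(0 + 5) = -2 + 2*5 = -2 + 10 = 8)
-3016 + 1/(I(-70, 63) + 727) = -3016 + 1/(8 + 727) = -3016 + 1/735 = -2216759/735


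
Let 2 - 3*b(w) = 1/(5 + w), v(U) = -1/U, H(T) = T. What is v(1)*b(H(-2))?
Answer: -5/9 ≈ -0.55556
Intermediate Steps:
b(w) = ⅔ - 1/(3*(5 + w))
v(1)*b(H(-2)) = (-1/1)*((9 + 2*(-2))/(3*(5 - 2))) = (-1*1)*((⅓)*(9 - 4)/3) = -5/(3*3) = -1*5/9 = -5/9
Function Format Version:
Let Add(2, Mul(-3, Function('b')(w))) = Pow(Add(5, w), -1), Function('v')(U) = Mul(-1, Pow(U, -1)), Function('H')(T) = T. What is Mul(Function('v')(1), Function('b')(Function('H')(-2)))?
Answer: Rational(-5, 9) ≈ -0.55556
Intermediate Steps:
Function('b')(w) = Add(Rational(2, 3), Mul(Rational(-1, 3), Pow(Add(5, w), -1)))
Mul(Function('v')(1), Function('b')(Function('H')(-2))) = Mul(Mul(-1, Pow(1, -1)), Mul(Rational(1, 3), Pow(Add(5, -2), -1), Add(9, Mul(2, -2)))) = Mul(Mul(-1, 1), Mul(Rational(1, 3), Pow(3, -1), Add(9, -4))) = Mul(-1, Mul(Rational(1, 3), Rational(1, 3), 5)) = Mul(-1, Rational(5, 9)) = Rational(-5, 9)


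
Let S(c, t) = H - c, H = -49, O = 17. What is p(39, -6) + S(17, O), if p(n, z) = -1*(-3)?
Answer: -63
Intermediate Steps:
p(n, z) = 3
S(c, t) = -49 - c
p(39, -6) + S(17, O) = 3 + (-49 - 1*17) = 3 + (-49 - 17) = 3 - 66 = -63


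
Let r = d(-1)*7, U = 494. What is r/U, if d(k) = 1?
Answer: 7/494 ≈ 0.014170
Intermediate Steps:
r = 7 (r = 1*7 = 7)
r/U = 7/494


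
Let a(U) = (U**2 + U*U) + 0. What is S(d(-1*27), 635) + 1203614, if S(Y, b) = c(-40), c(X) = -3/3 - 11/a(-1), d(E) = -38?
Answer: 2407215/2 ≈ 1.2036e+6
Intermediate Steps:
a(U) = 2*U**2 (a(U) = (U**2 + U**2) + 0 = 2*U**2 + 0 = 2*U**2)
c(X) = -13/2 (c(X) = -3/3 - 11/(2*(-1)**2) = -3*1/3 - 11/(2*1) = -1 - 11/2 = -13/2)
S(Y, b) = -13/2
S(d(-1*27), 635) + 1203614 = -13/2 + 1203614 = 2407215/2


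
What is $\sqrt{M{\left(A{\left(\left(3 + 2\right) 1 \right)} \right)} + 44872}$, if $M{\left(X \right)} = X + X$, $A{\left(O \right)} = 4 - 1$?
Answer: $\sqrt{44878} \approx 211.84$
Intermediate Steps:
$A{\left(O \right)} = 3$
$M{\left(X \right)} = 2 X$
$\sqrt{M{\left(A{\left(\left(3 + 2\right) 1 \right)} \right)} + 44872} = \sqrt{2 \cdot 3 + 44872} = \sqrt{6 + 44872} = \sqrt{44878}$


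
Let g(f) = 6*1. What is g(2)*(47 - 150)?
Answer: -618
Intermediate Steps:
g(f) = 6
g(2)*(47 - 150) = 6*(47 - 150) = 6*(-103) = -618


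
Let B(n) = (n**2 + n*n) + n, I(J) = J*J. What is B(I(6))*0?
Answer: 0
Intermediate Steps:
I(J) = J**2
B(n) = n + 2*n**2 (B(n) = (n**2 + n**2) + n = 2*n**2 + n = n + 2*n**2)
B(I(6))*0 = (6**2*(1 + 2*6**2))*0 = (36*(1 + 2*36))*0 = (36*(1 + 72))*0 = (36*73)*0 = 2628*0 = 0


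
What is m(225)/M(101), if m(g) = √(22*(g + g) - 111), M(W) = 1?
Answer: √9789 ≈ 98.939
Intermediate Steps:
m(g) = √(-111 + 44*g) (m(g) = √(22*(2*g) - 111) = √(44*g - 111) = √(-111 + 44*g))
m(225)/M(101) = √(-111 + 44*225)/1 = √(-111 + 9900)*1 = √9789*1 = √9789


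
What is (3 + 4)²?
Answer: 49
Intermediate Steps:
(3 + 4)² = 7² = 49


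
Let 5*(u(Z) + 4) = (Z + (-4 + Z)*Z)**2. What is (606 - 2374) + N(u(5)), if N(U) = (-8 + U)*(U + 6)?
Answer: -1592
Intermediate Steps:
u(Z) = -4 + (Z + Z*(-4 + Z))**2/5 (u(Z) = -4 + (Z + (-4 + Z)*Z)**2/5 = -4 + (Z + Z*(-4 + Z))**2/5)
N(U) = (-8 + U)*(6 + U)
(606 - 2374) + N(u(5)) = (606 - 2374) + (-48 + (-4 + (1/5)*5**2*(-3 + 5)**2)**2 - 2*(-4 + (1/5)*5**2*(-3 + 5)**2)) = -1768 + (-48 + (-4 + (1/5)*25*2**2)**2 - 2*(-4 + (1/5)*25*2**2)) = -1768 + (-48 + (-4 + (1/5)*25*4)**2 - 2*(-4 + (1/5)*25*4)) = -1768 + (-48 + (-4 + 20)**2 - 2*(-4 + 20)) = -1768 + (-48 + 16**2 - 2*16) = -1768 + (-48 + 256 - 32) = -1768 + 176 = -1592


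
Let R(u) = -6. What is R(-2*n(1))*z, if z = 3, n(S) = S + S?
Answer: -18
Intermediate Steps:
n(S) = 2*S
R(-2*n(1))*z = -6*3 = -18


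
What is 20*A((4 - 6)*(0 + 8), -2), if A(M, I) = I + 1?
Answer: -20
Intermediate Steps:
A(M, I) = 1 + I
20*A((4 - 6)*(0 + 8), -2) = 20*(1 - 2) = 20*(-1) = -20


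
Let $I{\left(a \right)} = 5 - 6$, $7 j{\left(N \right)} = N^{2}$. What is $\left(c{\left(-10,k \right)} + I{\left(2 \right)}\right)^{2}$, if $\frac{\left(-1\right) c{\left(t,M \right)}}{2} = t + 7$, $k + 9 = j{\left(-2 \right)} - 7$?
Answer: $25$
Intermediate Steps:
$j{\left(N \right)} = \frac{N^{2}}{7}$
$k = - \frac{108}{7}$ ($k = -9 + \left(\frac{\left(-2\right)^{2}}{7} - 7\right) = -9 + \left(\frac{1}{7} \cdot 4 - 7\right) = -9 + \left(\frac{4}{7} - 7\right) = -9 - \frac{45}{7} = - \frac{108}{7} \approx -15.429$)
$c{\left(t,M \right)} = -14 - 2 t$ ($c{\left(t,M \right)} = - 2 \left(t + 7\right) = - 2 \left(7 + t\right) = -14 - 2 t$)
$I{\left(a \right)} = -1$ ($I{\left(a \right)} = 5 - 6 = -1$)
$\left(c{\left(-10,k \right)} + I{\left(2 \right)}\right)^{2} = \left(\left(-14 - -20\right) - 1\right)^{2} = \left(\left(-14 + 20\right) - 1\right)^{2} = \left(6 - 1\right)^{2} = 5^{2} = 25$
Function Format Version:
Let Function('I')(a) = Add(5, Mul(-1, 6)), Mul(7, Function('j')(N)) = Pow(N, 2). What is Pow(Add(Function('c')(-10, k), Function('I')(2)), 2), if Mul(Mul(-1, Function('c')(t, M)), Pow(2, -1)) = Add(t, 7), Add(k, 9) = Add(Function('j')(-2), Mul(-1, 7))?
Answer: 25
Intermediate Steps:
Function('j')(N) = Mul(Rational(1, 7), Pow(N, 2))
k = Rational(-108, 7) (k = Add(-9, Add(Mul(Rational(1, 7), Pow(-2, 2)), Mul(-1, 7))) = Add(-9, Add(Mul(Rational(1, 7), 4), -7)) = Add(-9, Add(Rational(4, 7), -7)) = Add(-9, Rational(-45, 7)) = Rational(-108, 7) ≈ -15.429)
Function('c')(t, M) = Add(-14, Mul(-2, t)) (Function('c')(t, M) = Mul(-2, Add(t, 7)) = Mul(-2, Add(7, t)) = Add(-14, Mul(-2, t)))
Function('I')(a) = -1 (Function('I')(a) = Add(5, -6) = -1)
Pow(Add(Function('c')(-10, k), Function('I')(2)), 2) = Pow(Add(Add(-14, Mul(-2, -10)), -1), 2) = Pow(Add(Add(-14, 20), -1), 2) = Pow(Add(6, -1), 2) = Pow(5, 2) = 25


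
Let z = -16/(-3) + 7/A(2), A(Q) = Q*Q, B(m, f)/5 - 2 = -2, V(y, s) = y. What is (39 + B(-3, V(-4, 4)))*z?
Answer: 1105/4 ≈ 276.25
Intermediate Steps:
B(m, f) = 0 (B(m, f) = 10 + 5*(-2) = 10 - 10 = 0)
A(Q) = Q**2
z = 85/12 (z = -16/(-3) + 7/(2**2) = -16*(-1/3) + 7/4 = 16/3 + 7*(1/4) = 16/3 + 7/4 = 85/12 ≈ 7.0833)
(39 + B(-3, V(-4, 4)))*z = (39 + 0)*(85/12) = 39*(85/12) = 1105/4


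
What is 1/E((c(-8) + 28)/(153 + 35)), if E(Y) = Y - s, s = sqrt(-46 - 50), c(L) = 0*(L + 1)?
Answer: 329/212113 + 8836*I*sqrt(6)/212113 ≈ 0.0015511 + 0.10204*I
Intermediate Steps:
c(L) = 0 (c(L) = 0*(1 + L) = 0)
s = 4*I*sqrt(6) (s = sqrt(-96) = 4*I*sqrt(6) ≈ 9.798*I)
E(Y) = Y - 4*I*sqrt(6)
1/E((c(-8) + 28)/(153 + 35)) = 1/((0 + 28)/(153 + 35) - 4*I*sqrt(6)) = 1/(28/188 - 4*I*sqrt(6)) = 1/(28*(1/188) - 4*I*sqrt(6)) = 1/(7/47 - 4*I*sqrt(6))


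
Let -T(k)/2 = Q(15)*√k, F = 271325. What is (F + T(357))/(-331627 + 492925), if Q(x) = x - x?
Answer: 271325/161298 ≈ 1.6821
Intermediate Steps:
Q(x) = 0
T(k) = 0 (T(k) = -0*√k = -2*0 = 0)
(F + T(357))/(-331627 + 492925) = (271325 + 0)/(-331627 + 492925) = 271325/161298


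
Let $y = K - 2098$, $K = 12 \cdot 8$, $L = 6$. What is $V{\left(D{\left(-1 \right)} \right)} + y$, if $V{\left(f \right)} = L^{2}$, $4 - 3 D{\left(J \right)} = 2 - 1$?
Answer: $-1966$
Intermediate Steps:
$D{\left(J \right)} = 1$ ($D{\left(J \right)} = \frac{4}{3} - \frac{2 - 1}{3} = \frac{4}{3} - \frac{1}{3} = 1$)
$V{\left(f \right)} = 36$ ($V{\left(f \right)} = 6^{2} = 36$)
$K = 96$
$y = -2002$ ($y = 96 - 2098 = -2002$)
$V{\left(D{\left(-1 \right)} \right)} + y = 36 - 2002 = -1966$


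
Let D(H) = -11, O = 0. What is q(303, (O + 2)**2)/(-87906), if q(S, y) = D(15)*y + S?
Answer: -37/12558 ≈ -0.0029463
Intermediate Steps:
q(S, y) = S - 11*y (q(S, y) = -11*y + S = S - 11*y)
q(303, (O + 2)**2)/(-87906) = (303 - 11*(0 + 2)**2)/(-87906) = (303 - 11*2**2)*(-1/87906) = (303 - 11*4)*(-1/87906) = (303 - 44)*(-1/87906) = 259*(-1/87906) = -37/12558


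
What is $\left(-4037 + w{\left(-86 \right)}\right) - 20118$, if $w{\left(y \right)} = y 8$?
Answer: $-24843$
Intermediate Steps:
$w{\left(y \right)} = 8 y$
$\left(-4037 + w{\left(-86 \right)}\right) - 20118 = \left(-4037 + 8 \left(-86\right)\right) - 20118 = \left(-4037 - 688\right) - 20118 = -4725 - 20118 = -24843$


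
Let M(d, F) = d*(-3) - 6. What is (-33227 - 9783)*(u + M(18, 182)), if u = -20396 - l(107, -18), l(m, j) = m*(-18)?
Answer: 796975300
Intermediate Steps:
l(m, j) = -18*m
M(d, F) = -6 - 3*d (M(d, F) = -3*d - 6 = -6 - 3*d)
u = -18470 (u = -20396 - (-18)*107 = -20396 - 1*(-1926) = -20396 + 1926 = -18470)
(-33227 - 9783)*(u + M(18, 182)) = (-33227 - 9783)*(-18470 + (-6 - 3*18)) = -43010*(-18470 + (-6 - 54)) = -43010*(-18470 - 60) = -43010*(-18530) = 796975300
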